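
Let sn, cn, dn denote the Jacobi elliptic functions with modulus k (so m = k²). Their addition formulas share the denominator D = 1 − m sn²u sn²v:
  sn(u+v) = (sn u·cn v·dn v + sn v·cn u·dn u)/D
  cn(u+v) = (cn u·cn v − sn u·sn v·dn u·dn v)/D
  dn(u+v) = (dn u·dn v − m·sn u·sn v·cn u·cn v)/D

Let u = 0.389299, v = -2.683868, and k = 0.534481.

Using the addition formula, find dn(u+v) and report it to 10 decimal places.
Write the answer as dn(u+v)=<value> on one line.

sn u = 0.3770220898078066, cn u = 0.9262042667775582, dn u = 0.9794862219613129
sn v = -0.6525411047286086, cn v = -0.7577533283592802, dn v = 0.9372080417838994
m = k² = 0.285669939361
D = 1 − m·sn²u·sn²v = 0.9827092479502047
dn(u+v) = (dn u·dn v − m·sn u·sn v·cn u·cn v)/D = 0.8686565975290071/0.9827092479502047 = 0.8839405951871363

dn(u+v)=0.8839405952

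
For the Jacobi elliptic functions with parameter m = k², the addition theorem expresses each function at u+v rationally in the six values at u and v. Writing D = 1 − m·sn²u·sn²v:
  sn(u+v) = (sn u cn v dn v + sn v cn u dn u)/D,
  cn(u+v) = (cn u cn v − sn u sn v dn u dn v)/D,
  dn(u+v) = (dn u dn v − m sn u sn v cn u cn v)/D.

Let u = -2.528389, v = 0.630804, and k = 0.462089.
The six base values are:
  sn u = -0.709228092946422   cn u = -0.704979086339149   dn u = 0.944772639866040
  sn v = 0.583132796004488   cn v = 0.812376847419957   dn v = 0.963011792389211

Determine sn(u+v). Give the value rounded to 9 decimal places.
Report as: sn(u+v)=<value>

sn(u+v)=-0.978997219

m = k² = 0.213526243921
D = 1 − m·sn²u·sn²v = 0.9634777054239361
sn(u+v) = (sn u·cn v·dn v + sn v·cn u·dn u)/D = -0.9432419941023267/0.9634777054239361 = -0.9789972189209032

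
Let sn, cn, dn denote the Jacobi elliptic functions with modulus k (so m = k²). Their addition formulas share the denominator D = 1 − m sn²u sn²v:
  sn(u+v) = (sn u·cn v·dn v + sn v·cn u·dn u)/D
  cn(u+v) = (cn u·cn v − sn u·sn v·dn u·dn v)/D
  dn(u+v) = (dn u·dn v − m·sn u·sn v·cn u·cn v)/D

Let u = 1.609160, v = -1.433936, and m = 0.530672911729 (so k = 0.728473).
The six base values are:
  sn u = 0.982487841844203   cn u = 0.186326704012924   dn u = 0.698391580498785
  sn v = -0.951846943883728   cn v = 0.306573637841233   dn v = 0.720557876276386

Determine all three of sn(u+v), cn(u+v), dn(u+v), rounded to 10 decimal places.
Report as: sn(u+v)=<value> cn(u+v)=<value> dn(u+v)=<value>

m = k² = 0.530672911729
D = 1 − m·sn²u·sn²v = 0.535895767852271
sn(u+v) = (sn u·cn v·dn v + sn v·cn u·dn u)/D = 0.0931726505522303/0.535895767852271 = 0.1738633819140646
cn(u+v) = (cn u·cn v − sn u·sn v·dn u·dn v)/D = 0.527733958724514/0.535895767852271 = 0.9847697824514134
dn(u+v) = (dn u·dn v − m·sn u·sn v·cn u·cn v)/D = 0.5315801225303338/0.535895767852271 = 0.9919468568687654

sn(u+v)=0.1738633819 cn(u+v)=0.9847697825 dn(u+v)=0.9919468569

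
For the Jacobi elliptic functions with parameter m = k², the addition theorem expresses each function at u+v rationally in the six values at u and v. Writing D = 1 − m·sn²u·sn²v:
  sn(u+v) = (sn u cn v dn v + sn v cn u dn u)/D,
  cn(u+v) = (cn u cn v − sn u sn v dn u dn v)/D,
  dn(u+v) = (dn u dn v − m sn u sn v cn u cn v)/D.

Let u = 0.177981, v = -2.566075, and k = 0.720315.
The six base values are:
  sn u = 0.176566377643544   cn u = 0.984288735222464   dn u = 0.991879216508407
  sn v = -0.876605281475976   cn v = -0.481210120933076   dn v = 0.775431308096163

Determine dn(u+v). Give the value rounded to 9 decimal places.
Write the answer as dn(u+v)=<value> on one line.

dn(u+v)=0.740298362

m = k² = 0.518853699225
D = 1 − m·sn²u·sn²v = 0.987570058122176
dn(u+v) = (dn u·dn v − m·sn u·sn v·cn u·cn v)/D = 0.7310964960038849/0.987570058122176 = 0.7402983616109575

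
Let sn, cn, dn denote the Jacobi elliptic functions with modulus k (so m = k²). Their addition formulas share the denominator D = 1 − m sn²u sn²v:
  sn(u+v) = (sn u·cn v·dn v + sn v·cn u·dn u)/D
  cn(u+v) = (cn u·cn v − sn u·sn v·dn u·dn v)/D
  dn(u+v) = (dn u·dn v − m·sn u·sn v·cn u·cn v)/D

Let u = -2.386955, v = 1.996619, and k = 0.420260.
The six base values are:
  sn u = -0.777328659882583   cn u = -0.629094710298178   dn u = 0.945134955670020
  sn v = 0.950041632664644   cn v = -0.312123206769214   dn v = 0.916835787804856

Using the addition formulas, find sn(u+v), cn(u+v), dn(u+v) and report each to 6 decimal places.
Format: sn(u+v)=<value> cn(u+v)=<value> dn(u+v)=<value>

sn(u+v)=-0.378930 cn(u+v)=0.925425 dn(u+v)=0.987238

m = k² = 0.1766184676
D = 1 − m·sn²u·sn²v = 0.9036768342470658
sn(u+v) = (sn u·cn v·dn v + sn v·cn u·dn u)/D = -0.342430364569841/0.9036768342470658 = -0.3789301126161439
cn(u+v) = (cn u·cn v − sn u·sn v·dn u·dn v)/D = 0.8362853975619595/0.9036768342470658 = 0.9254252912865071
dn(u+v) = (dn u·dn v − m·sn u·sn v·cn u·cn v)/D = 0.892144491958555/0.9036768342470658 = 0.9872384221311599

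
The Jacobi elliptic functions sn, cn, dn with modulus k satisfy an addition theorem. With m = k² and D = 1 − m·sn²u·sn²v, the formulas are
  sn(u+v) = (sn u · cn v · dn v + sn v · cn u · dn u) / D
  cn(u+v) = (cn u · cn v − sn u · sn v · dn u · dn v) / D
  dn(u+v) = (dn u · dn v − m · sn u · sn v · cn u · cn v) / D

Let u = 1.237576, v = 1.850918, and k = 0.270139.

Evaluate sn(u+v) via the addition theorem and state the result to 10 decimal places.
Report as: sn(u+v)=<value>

sn(u+v)=0.1126351428

sn u = 0.9393163907881764, cn u = 0.3430520630992822, dn u = 0.9672708887946937
sn v = 0.9710751272671513, cn v = -0.2387741552243164, dn v = 0.9649795106476257
m = k² = 0.072975079321
D = 1 − m·sn²u·sn²v = 0.939283876178003
sn(u+v) = (sn u·cn v·dn v + sn v·cn u·dn u)/D = 0.1057963735467975/0.939283876178003 = 0.1126351428252858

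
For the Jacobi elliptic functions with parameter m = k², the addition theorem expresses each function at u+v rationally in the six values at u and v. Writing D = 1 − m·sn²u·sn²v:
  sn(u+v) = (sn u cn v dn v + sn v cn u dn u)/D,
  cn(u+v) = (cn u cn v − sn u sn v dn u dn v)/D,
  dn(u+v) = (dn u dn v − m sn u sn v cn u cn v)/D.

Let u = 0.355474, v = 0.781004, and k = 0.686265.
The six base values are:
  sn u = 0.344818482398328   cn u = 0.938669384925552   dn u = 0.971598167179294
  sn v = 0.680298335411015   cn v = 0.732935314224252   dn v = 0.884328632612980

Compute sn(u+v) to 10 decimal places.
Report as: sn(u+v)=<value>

m = k² = 0.470959650225
D = 1 − m·sn²u·sn²v = 0.9740842614984789
sn(u+v) = (sn u·cn v·dn v + sn v·cn u·dn u)/D = 0.8439345728135454/0.9740842614984789 = 0.8663876485544298

sn(u+v)=0.8663876486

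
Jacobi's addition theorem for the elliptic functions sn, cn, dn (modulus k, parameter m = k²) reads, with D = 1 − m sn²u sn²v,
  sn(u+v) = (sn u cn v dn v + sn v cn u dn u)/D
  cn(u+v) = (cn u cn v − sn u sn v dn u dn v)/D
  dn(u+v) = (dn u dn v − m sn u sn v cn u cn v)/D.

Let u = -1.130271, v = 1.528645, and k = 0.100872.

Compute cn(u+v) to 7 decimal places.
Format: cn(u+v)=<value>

sn u = -0.9037185660643571, cn u = 0.4281270294557238, dn u = 0.9958362680574388
sn v = 0.998945182250902, cn v = 0.04591865478988116, dn v = 0.9949101940246921
m = k² = 0.010175160384
D = 1 − m·sn²u·sn²v = 0.991707394871764
cn(u+v) = (cn u·cn v − sn u·sn v·dn u·dn v)/D = 0.9140896838798921/0.991707394871764 = 0.9217332537871128

cn(u+v)=0.9217333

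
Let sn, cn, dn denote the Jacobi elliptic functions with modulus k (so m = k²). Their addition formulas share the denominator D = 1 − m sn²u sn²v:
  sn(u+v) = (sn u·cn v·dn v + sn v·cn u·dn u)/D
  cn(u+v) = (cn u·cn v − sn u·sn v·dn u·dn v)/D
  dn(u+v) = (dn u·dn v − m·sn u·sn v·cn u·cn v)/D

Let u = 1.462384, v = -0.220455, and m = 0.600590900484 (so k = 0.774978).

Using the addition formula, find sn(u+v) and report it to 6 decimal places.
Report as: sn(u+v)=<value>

sn u = 0.9506254795345149, cn u = 0.3103404544363715, dn u = 0.6762046498251664
sn v = -0.2176385667404025, cn v = 0.9760294330947112, dn v = 0.985673416322826
m = k² = 0.600590900484
D = 1 − m·sn²u·sn²v = 0.974291936540537
sn(u+v) = (sn u·cn v·dn v + sn v·cn u·dn u)/D = 0.8688734432913551/0.974291936540537 = 0.8917998914950521

sn(u+v)=0.891800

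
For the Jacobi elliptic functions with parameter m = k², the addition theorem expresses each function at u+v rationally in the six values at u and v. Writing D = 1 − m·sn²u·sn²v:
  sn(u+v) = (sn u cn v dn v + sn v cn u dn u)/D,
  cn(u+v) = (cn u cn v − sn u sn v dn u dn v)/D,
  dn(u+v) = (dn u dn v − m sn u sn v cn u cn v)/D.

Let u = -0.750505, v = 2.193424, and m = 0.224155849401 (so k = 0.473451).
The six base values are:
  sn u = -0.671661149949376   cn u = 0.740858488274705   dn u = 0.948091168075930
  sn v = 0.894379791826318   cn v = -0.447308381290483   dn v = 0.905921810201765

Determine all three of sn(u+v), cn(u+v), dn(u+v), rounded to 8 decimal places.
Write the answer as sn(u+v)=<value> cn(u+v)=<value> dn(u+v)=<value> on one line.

m = k² = 0.224155849401
D = 1 − m·sn²u·sn²v = 0.9191100644126467
sn(u+v) = (sn u·cn v·dn v + sn v·cn u·dn u)/D = 0.9003884507815988/0.9191100644126467 = 0.9796307163244786
cn(u+v) = (cn u·cn v − sn u·sn v·dn u·dn v)/D = 0.1845642116005487/0.9191100644126467 = 0.2008075188671703
dn(u+v) = (dn u·dn v − m·sn u·sn v·cn u·cn v)/D = 0.814272869705982/0.9191100644126467 = 0.8859361911419603

sn(u+v)=0.97963072 cn(u+v)=0.20080752 dn(u+v)=0.88593619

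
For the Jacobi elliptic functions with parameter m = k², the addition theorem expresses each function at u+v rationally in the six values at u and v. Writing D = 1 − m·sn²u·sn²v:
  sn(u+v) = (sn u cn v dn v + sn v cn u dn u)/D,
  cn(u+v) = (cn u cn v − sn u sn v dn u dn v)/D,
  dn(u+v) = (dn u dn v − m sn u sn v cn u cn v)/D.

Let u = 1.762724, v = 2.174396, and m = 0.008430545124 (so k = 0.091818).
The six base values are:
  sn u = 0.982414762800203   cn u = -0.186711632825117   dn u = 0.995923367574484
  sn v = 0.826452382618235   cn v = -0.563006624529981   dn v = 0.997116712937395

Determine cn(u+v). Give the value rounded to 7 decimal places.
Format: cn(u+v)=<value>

m = k² = 0.008430545124
D = 1 − m·sn²u·sn²v = 0.994442479294627
cn(u+v) = (cn u·cn v − sn u·sn v·dn u·dn v)/D = -0.7011577876367535/0.994442479294627 = -0.7050762635704131

cn(u+v)=-0.7050763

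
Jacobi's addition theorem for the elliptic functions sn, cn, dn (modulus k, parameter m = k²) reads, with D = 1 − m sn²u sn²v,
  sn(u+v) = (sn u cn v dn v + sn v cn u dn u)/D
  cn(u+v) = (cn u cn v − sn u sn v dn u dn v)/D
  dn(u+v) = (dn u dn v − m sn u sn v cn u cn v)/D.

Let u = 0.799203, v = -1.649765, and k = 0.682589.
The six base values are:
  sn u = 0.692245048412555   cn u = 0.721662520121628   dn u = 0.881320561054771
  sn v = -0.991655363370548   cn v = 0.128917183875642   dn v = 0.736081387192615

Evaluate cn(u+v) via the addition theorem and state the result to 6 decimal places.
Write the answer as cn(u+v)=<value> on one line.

m = k² = 0.465927742921
D = 1 − m·sn²u·sn²v = 0.7804366660470265
cn(u+v) = (cn u·cn v − sn u·sn v·dn u·dn v)/D = 0.5383630681288103/0.7804366660470265 = 0.6898228793576061

cn(u+v)=0.689823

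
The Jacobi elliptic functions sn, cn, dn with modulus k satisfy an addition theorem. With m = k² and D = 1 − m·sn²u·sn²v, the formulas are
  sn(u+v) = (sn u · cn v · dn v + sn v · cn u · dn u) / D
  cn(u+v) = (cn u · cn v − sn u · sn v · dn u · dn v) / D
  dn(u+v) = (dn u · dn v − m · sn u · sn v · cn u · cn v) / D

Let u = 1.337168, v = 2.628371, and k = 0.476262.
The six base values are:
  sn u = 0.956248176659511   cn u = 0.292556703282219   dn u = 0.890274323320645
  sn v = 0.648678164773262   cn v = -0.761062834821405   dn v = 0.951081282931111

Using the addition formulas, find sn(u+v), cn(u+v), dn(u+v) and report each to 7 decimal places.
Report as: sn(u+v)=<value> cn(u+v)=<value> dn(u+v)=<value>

m = k² = 0.226825492644
D = 1 − m·sn²u·sn²v = 0.9127246374455203
sn(u+v) = (sn u·cn v·dn v + sn v·cn u·dn u)/D = -0.5232116813977002/0.9127246374455203 = -0.5732415450754502
cn(u+v) = (cn u·cn v − sn u·sn v·dn u·dn v)/D = -0.7478741874466907/0.9127246374455203 = -0.8193864356941177
dn(u+v) = (dn u·dn v − m·sn u·sn v·cn u·cn v)/D = 0.8780504997114776/0.9127246374455203 = 0.9620102971789098

sn(u+v)=-0.5732415 cn(u+v)=-0.8193864 dn(u+v)=0.9620103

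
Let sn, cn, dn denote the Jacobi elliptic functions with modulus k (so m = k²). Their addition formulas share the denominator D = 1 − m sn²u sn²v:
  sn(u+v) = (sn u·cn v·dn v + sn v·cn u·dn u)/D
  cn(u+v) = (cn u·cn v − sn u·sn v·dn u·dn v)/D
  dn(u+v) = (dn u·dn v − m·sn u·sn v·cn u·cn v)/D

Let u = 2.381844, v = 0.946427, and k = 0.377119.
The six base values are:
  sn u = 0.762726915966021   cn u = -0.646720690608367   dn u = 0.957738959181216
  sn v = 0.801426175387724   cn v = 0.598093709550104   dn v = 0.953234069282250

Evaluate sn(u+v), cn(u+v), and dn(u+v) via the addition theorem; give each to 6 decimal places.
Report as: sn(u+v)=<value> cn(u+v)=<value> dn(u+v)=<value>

m = k² = 0.142218740161
D = 1 − m·sn²u·sn²v = 0.9468599427628197
sn(u+v) = (sn u·cn v·dn v + sn v·cn u·dn u)/D = -0.06154665232637605/0.9468599427628197 = -0.06500079847795711
cn(u+v) = (cn u·cn v − sn u·sn v·dn u·dn v)/D = -0.9448575346560064/0.9468599427628197 = -0.9978852119343327
dn(u+v) = (dn u·dn v − m·sn u·sn v·cn u·cn v)/D = 0.9465754211813185/0.9468599427628197 = 0.9996995103830552

sn(u+v)=-0.065001 cn(u+v)=-0.997885 dn(u+v)=0.999700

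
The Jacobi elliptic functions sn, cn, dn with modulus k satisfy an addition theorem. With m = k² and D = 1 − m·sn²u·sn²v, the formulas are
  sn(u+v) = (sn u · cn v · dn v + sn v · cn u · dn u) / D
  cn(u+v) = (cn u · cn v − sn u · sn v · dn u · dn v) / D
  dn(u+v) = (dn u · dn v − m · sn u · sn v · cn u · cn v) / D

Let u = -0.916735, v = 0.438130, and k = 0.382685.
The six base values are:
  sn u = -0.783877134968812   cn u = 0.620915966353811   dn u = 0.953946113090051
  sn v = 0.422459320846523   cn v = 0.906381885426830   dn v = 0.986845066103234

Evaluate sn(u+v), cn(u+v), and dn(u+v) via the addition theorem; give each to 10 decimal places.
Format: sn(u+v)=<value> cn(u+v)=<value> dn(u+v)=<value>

m = k² = 0.146447809225
D = 1 − m·sn²u·sn²v = 0.9839398844521633
sn(u+v) = (sn u·cn v·dn v + sn v·cn u·dn u)/D = -0.4509142974173744/0.9839398844521633 = -0.4582742345772819
cn(u+v) = (cn u·cn v − sn u·sn v·dn u·dn v)/D = 0.8745364444094552/0.9839398844521633 = 0.8888108493501901
dn(u+v) = (dn u·dn v − m·sn u·sn v·cn u·cn v)/D = 0.9686905518573759/0.9839398844521633 = 0.9845017639433551

sn(u+v)=-0.4582742346 cn(u+v)=0.8888108494 dn(u+v)=0.9845017639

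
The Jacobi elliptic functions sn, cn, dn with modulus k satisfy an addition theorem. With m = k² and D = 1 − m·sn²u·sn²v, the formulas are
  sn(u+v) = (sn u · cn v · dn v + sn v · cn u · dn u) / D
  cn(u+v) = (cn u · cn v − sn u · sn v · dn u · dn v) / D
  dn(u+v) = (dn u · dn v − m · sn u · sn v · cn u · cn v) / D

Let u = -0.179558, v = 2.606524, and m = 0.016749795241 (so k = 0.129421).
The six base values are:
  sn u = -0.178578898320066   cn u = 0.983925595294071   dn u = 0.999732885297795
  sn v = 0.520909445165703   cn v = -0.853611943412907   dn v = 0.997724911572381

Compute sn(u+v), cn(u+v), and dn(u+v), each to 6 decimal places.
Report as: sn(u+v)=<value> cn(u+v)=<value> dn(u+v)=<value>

sn(u+v)=0.664586 cn(u+v)=-0.747212 dn(u+v)=0.996294

m = k² = 0.016749795241
D = 1 − m·sn²u·sn²v = 0.9998550580014034
sn(u+v) = (sn u·cn v·dn v + sn v·cn u·dn u)/D = 0.6644895026015118/0.9998550580014034 = 0.664585828999806
cn(u+v) = (cn u·cn v − sn u·sn v·dn u·dn v)/D = -0.7471036326664361/0.9998550580014034 = -0.7472119350576787
dn(u+v) = (dn u·dn v − m·sn u·sn v·cn u·cn v)/D = 0.9961497512483683/0.9998550580014034 = 0.9962941561145457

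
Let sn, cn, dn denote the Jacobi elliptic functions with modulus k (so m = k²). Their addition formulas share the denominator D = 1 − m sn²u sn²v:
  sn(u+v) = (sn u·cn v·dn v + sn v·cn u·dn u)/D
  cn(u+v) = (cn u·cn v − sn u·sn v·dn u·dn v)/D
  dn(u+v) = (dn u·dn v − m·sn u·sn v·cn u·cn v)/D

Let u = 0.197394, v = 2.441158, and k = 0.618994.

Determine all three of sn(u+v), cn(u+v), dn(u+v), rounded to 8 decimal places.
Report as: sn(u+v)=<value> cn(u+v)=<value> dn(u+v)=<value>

sn u = 0.1956370438871614, cn u = 0.9806763722345374, dn u = 0.9926405374203246
sn v = 0.8551567758976103, cn v = -0.5183694518742441, dn v = 0.8484117114795846
m = k² = 0.383153572036
D = 1 − m·sn²u·sn²v = 0.9892757594946936
sn(u+v) = (sn u·cn v·dn v + sn v·cn u·dn u)/D = 0.7464208083427798/0.9892757594946936 = 0.7545123805763115
cn(u+v) = (cn u·cn v − sn u·sn v·dn u·dn v)/D = -0.6492476455072548/0.9892757594946936 = -0.656285812399649
dn(u+v) = (dn u·dn v − m·sn u·sn v·cn u·cn v)/D = 0.8747541401583367/0.9892757594946936 = 0.8842369094388275

sn(u+v)=0.75451238 cn(u+v)=-0.65628581 dn(u+v)=0.88423691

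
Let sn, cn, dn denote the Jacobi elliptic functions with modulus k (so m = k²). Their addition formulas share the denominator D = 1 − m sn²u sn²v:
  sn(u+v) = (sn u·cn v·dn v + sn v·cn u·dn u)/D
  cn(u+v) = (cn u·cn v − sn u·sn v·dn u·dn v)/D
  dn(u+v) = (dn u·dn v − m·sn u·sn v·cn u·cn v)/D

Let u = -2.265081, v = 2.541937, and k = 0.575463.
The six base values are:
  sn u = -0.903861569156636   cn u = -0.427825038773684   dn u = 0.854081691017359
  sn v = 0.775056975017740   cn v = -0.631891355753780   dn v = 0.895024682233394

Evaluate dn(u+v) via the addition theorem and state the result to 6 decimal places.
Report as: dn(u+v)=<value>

m = k² = 0.331157664369
D = 1 − m·sn²u·sn²v = 0.8374803376624163
dn(u+v) = (dn u·dn v − m·sn u·sn v·cn u·cn v)/D = 0.8271402839735418/0.8374803376624163 = 0.9876533773703443

dn(u+v)=0.987653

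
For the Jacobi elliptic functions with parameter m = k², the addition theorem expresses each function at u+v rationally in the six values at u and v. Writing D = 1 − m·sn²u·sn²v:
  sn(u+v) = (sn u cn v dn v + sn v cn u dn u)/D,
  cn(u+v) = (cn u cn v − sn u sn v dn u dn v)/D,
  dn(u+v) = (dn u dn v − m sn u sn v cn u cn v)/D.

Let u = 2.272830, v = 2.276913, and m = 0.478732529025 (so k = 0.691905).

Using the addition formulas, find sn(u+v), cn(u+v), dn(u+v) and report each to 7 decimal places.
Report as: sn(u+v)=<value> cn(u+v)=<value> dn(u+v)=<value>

sn(u+v)=-0.7386609 cn(u+v)=-0.6740772 dn(u+v)=0.8595313

sn u = 0.9493098516162847, cn u = -0.3143418610752751, dn u = 0.7540367483395642
sn v = 0.948337200895513, cn v = -0.3172641697350386, dn v = 0.7546224468871857
m = k² = 0.478732529025
D = 1 − m·sn²u·sn²v = 0.6119975319633149
sn(u+v) = (sn u·cn v·dn v + sn v·cn u·dn u)/D = -0.4520586227993026/0.6119975319633149 = -0.7386608592179754
cn(u+v) = (cn u·cn v − sn u·sn v·dn u·dn v)/D = -0.4125336115784828/0.6119975319633149 = -0.6740772471010739
dn(u+v) = (dn u·dn v − m·sn u·sn v·cn u·cn v)/D = 0.5260310223157961/0.6119975319633149 = 0.8595312805073993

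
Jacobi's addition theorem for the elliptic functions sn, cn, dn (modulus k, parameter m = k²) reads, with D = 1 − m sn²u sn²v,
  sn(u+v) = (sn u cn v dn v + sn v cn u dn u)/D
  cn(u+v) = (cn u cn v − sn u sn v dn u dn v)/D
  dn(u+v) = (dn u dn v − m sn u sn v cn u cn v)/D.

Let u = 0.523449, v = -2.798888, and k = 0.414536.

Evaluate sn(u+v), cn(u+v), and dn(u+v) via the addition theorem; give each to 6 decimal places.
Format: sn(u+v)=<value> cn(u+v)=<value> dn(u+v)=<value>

sn(u+v)=-0.836904 cn(u+v)=-0.547350 dn(u+v)=0.937892

sn u = 0.496504971176563, cn u = 0.8680338781389586, dn u = 0.9785900383696944
sn v = -0.469967683784152, cn v = -0.8826836218026022, dn v = 0.9808393052880623
m = k² = 0.171840095296
D = 1 − m·sn²u·sn²v = 0.990643623302538
sn(u+v) = (sn u·cn v·dn v + sn v·cn u·dn u)/D = -0.8290732242186214/0.990643623302538 = -0.8369036096499723
cn(u+v) = (cn u·cn v − sn u·sn v·dn u·dn v)/D = -0.5422290819143881/0.990643623302538 = -0.547350297483108
dn(u+v) = (dn u·dn v − m·sn u·sn v·cn u·cn v)/D = 0.9291169819569946/0.990643623302538 = 0.9378922551982617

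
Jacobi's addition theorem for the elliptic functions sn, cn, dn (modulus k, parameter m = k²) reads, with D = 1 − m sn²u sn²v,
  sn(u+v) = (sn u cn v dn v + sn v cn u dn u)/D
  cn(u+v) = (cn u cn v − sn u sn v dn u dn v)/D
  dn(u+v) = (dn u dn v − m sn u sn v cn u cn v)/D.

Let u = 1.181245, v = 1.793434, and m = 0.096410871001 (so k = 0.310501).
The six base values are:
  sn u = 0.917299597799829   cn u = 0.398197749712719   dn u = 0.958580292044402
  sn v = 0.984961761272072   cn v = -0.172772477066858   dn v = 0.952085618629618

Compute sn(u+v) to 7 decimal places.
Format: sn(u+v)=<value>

sn(u+v)=0.2443009

m = k² = 0.096410871001
D = 1 − m·sn²u·sn²v = 0.921297749109592
sn(u+v) = (sn u·cn v·dn v + sn v·cn u·dn u)/D = 0.2250738966087381/0.921297749109592 = 0.2443009296682485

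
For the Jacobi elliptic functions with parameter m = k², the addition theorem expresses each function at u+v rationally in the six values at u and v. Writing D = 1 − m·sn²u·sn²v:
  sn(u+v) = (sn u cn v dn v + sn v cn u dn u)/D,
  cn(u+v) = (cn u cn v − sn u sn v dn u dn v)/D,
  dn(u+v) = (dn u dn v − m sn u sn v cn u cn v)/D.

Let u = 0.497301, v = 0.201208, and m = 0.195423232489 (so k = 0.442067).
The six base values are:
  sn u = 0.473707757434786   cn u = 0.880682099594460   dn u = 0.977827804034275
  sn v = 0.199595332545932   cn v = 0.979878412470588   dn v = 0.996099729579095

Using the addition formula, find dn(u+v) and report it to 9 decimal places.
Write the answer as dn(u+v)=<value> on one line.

dn(u+v)=0.959745563

m = k² = 0.195423232489
D = 1 − m·sn²u·sn²v = 0.9982529797106043
dn(u+v) = (dn u·dn v − m·sn u·sn v·cn u·cn v)/D = 0.9580688677584987/0.9982529797106043 = 0.9597455627292441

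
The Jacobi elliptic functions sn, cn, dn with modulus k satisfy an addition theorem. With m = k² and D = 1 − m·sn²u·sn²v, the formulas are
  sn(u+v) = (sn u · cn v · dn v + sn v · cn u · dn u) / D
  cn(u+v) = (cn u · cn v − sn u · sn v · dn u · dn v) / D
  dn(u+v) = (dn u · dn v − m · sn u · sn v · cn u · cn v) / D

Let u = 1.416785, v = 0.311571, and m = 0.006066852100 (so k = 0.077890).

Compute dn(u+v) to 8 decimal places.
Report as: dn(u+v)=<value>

dn(u+v)=0.99703420

sn u = 0.9878674335419722, cn u = 0.155299496931565, dn u = 0.9970353393120034
sn v = 0.3065258253121716, cn v = 0.9518623421570432, dn v = 0.9997149444793923
m = k² = 0.0060668521
D = 1 − m·sn²u·sn²v = 0.9994437181560124
dn(u+v) = (dn u·dn v − m·sn u·sn v·cn u·cn v)/D = 0.9964795641689257/0.9994437181560124 = 0.997034196190101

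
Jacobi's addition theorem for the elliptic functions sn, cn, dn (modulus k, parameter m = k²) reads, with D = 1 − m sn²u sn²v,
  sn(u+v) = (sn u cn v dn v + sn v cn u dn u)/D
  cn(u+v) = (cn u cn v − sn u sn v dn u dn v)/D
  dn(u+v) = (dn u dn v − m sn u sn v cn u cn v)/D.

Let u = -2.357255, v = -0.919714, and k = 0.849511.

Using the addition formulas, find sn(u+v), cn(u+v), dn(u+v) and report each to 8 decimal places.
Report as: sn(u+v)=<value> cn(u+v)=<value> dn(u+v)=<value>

sn u = -0.9912803113609476, cn u = -0.1317700432880815, dn u = 0.5393159066312157
sn v = -0.7457687716437928, cn v = 0.6662048778273156, dn v = 0.7737109412514374
m = k² = 0.721668939121
D = 1 − m·sn²u·sn²v = 0.60559777006793
sn(u+v) = (sn u·cn v·dn v + sn v·cn u·dn u)/D = -0.4579568744039715/0.60559777006793 = -0.7562063419629209
cn(u+v) = (cn u·cn v − sn u·sn v·dn u·dn v)/D = -0.3962627414953298/0.60559777006793 = -0.6543332242634924
dn(u+v) = (dn u·dn v − m·sn u·sn v·cn u·cn v)/D = 0.4641088261868884/0.60559777006793 = 0.7663648202251953

sn(u+v)=-0.75620634 cn(u+v)=-0.65433322 dn(u+v)=0.76636482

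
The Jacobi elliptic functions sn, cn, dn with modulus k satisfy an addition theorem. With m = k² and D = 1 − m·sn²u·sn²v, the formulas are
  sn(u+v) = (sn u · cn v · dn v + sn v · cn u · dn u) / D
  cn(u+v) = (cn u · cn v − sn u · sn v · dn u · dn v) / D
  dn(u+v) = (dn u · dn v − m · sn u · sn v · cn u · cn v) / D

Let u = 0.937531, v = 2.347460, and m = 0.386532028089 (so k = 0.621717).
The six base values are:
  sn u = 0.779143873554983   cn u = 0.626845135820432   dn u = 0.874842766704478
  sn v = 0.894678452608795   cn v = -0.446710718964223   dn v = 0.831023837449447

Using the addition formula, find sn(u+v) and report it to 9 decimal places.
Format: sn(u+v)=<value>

m = k² = 0.386532028089
D = 1 − m·sn²u·sn²v = 0.8121744100536502
sn(u+v) = (sn u·cn v·dn v + sn v·cn u·dn u)/D = 0.2013941091525288/0.8121744100536502 = 0.2479690404665977

sn(u+v)=0.247969040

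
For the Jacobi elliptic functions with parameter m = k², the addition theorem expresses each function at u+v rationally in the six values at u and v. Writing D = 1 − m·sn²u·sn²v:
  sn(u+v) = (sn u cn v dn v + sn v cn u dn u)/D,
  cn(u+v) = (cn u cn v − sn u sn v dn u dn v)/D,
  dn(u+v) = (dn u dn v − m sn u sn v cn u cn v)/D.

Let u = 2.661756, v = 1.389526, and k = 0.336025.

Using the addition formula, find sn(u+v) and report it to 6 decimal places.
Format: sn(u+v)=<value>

sn u = 0.5407232141871894, cn u = -0.8412005739650175, dn u = 0.9833546538912119
sn v = 0.9768518928729297, cn v = 0.2139167580872855, dn v = 0.9445920452606259
m = k² = 0.112912800625
D = 1 − m·sn²u·sn²v = 0.9684970913194851
sn(u+v) = (sn u·cn v·dn v + sn v·cn u·dn u)/D = -0.6987896874473241/0.9684970913194851 = -0.7215196552581171

sn(u+v)=-0.721520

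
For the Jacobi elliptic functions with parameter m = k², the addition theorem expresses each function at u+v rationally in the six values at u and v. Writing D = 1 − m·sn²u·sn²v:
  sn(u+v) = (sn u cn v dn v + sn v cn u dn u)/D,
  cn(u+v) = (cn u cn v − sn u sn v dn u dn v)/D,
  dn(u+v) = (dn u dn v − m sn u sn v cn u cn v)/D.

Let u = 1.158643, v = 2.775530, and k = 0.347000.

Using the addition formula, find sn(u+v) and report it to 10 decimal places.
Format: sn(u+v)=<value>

sn u = 0.9064603317563178, cn u = 0.4222909742727475, dn u = 0.9492436446287384
sn v = 0.4490171182057945, cn v = -0.8935231544611273, dn v = 0.9877872109977183
m = k² = 0.120409
D = 1 − m·sn²u·sn²v = 0.980052781136456
sn(u+v) = (sn u·cn v·dn v + sn v·cn u·dn u)/D = -0.6200599629487067/0.980052781136456 = -0.6326801728267059

sn(u+v)=-0.6326801728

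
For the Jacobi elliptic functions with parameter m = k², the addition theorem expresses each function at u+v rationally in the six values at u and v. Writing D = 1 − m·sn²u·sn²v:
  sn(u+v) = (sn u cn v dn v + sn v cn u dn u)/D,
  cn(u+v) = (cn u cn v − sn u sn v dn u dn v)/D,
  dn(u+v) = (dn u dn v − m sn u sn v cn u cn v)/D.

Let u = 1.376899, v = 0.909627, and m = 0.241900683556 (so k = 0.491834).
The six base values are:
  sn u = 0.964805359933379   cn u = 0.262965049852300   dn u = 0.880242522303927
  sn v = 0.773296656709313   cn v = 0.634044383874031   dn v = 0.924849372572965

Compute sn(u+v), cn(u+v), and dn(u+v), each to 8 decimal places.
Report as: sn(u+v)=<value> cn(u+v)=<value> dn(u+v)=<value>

sn(u+v)=0.86064081 cn(u+v)=-0.50921252 dn(u+v)=0.90599312

m = k² = 0.241900683556
D = 1 − m·sn²u·sn²v = 0.8653492503353556
sn(u+v) = (sn u·cn v·dn v + sn v·cn u·dn u)/D = 0.7447548817942859/0.8653492503353556 = 0.8606408123721899
cn(u+v) = (cn u·cn v − sn u·sn v·dn u·dn v)/D = -0.4406466737642995/0.8653492503353556 = -0.5092125215264615
dn(u+v) = (dn u·dn v − m·sn u·sn v·cn u·cn v)/D = 0.7840004668881557/0.8653492503353556 = 0.9059931196384881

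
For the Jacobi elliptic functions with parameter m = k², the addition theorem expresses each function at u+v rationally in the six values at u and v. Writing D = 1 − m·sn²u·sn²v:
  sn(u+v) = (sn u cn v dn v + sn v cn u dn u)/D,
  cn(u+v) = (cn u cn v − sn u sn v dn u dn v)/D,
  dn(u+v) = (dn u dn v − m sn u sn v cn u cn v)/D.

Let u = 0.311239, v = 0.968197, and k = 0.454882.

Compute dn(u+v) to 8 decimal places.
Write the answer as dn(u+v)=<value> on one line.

sn u = 0.3052682849710408, cn u = 0.9522663882500733, dn u = 0.9903118747885315
sn v = 0.8089392860420984, cn v = 0.5878921937716983, dn v = 0.9298369028280537
m = k² = 0.206917633924
D = 1 − m·sn²u·sn²v = 0.9873819358212622
dn(u+v) = (dn u·dn v − m·sn u·sn v·cn u·cn v)/D = 0.8922229129607571/0.9873819358212622 = 0.9036249100695205

dn(u+v)=0.90362491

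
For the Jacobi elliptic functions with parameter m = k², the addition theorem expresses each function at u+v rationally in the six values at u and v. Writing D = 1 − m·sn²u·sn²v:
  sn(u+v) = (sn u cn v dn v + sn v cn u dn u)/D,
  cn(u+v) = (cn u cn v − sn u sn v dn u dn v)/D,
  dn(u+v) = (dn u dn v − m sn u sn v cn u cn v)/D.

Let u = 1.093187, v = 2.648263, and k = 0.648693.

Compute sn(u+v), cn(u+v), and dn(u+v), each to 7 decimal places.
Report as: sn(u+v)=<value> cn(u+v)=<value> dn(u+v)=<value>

sn u = 0.8528539717372865, cn u = 0.5221495024338677, dn u = 0.8330216432729718
sn v = 0.7759683794353849, cn v = -0.6307718082765134, dn v = 0.8640737347537178
m = k² = 0.420802608249
D = 1 − m·sn²u·sn²v = 0.81570403618061
sn(u+v) = (sn u·cn v·dn v + sn v·cn u·dn u)/D = -0.1273172276893417/0.81570403618061 = -0.1560826256119586
cn(u+v) = (cn u·cn v − sn u·sn v·dn u·dn v)/D = -0.805706769349022/0.81570403618061 = -0.9877440022506222
dn(u+v) = (dn u·dn v − m·sn u·sn v·cn u·cn v)/D = 0.8115121690433005/0.81570403618061 = 0.994861044016728

sn(u+v)=-0.1560826 cn(u+v)=-0.9877440 dn(u+v)=0.9948610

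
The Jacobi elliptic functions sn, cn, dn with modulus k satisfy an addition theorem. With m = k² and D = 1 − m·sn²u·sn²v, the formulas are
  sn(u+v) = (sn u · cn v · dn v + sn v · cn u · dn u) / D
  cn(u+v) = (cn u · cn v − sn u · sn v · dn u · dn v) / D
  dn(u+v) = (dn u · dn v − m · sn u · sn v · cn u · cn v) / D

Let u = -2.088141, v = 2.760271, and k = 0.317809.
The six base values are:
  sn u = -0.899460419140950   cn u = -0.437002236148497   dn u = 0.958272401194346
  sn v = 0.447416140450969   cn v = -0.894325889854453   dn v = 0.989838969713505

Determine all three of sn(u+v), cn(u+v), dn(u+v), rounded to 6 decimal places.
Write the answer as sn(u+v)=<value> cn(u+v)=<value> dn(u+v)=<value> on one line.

sn(u+v)=0.618999 cn(u+v)=0.785392 dn(u+v)=0.980459

m = k² = 0.101002560481
D = 1 − m·sn²u·sn²v = 0.9836423921768569
sn(u+v) = (sn u·cn v·dn v + sn v·cn u·dn u)/D = 0.6088739014576932/0.9836423921768569 = 0.6189992484059379
cn(u+v) = (cn u·cn v − sn u·sn v·dn u·dn v)/D = 0.7725444503788094/0.9836423921768569 = 0.785391577795996
dn(u+v) = (dn u·dn v − m·sn u·sn v·cn u·cn v)/D = 0.9644210368046555/0.9836423921768569 = 0.980459000623526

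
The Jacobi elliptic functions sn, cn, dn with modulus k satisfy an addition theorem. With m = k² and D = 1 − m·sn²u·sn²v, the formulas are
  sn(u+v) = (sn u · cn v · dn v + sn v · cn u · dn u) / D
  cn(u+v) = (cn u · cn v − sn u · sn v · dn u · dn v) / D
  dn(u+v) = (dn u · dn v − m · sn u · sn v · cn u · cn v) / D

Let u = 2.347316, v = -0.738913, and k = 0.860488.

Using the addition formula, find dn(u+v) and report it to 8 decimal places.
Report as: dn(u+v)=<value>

sn u = 0.9943530341488915, cn u = -0.1061227754956184, dn u = 0.5175898615736132
sn v = -0.6402414053918862, cn v = 0.7681737712404808, dn v = 0.8345580281966044
m = k² = 0.740439598144
D = 1 − m·sn²u·sn²v = 0.6999052778762718
dn(u+v) = (dn u·dn v − m·sn u·sn v·cn u·cn v)/D = 0.3935312796059663/0.6999052778762718 = 0.5622636263010638

dn(u+v)=0.56226363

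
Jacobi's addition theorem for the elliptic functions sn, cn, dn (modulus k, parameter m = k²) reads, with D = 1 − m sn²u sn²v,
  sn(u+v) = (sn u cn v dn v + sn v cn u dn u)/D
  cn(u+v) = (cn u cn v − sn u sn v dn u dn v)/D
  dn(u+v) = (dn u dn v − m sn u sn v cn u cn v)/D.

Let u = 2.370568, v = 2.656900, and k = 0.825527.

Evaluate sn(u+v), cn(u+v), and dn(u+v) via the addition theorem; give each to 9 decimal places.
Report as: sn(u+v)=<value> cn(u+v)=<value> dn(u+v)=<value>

sn u = 0.9831869463962149, cn u = -0.1826018303196503, dn u = 0.5841477093072821
sn v = 0.9368341618327178, cn v = -0.3497738601199197, dn v = 0.6339404106916526
m = k² = 0.681494827729
D = 1 − m·sn²u·sn²v = 0.4218238009093444
sn(u+v) = (sn u·cn v·dn v + sn v·cn u·dn u)/D = -0.3179364946553752/0.4218238009093444 = -0.7537187185028093
cn(u+v) = (cn u·cn v − sn u·sn v·dn u·dn v)/D = -0.2772213995705577/0.4218238009093444 = -0.6571971495513983
dn(u+v) = (dn u·dn v − m·sn u·sn v·cn u·cn v)/D = 0.3302231949342079/0.4218238009093444 = 0.7828462837382126

sn(u+v)=-0.753718719 cn(u+v)=-0.657197150 dn(u+v)=0.782846284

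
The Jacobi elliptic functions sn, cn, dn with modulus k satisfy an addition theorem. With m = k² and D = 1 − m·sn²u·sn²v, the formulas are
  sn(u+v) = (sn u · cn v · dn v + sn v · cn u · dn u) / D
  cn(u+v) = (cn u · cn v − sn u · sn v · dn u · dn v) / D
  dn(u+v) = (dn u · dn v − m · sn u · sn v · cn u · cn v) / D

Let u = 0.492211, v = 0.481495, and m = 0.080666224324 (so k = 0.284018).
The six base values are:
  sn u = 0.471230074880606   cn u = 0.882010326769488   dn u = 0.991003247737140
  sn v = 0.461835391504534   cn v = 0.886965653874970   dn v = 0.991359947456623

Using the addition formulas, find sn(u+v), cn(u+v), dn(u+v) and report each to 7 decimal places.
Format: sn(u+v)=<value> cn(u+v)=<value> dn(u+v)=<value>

sn(u+v)=0.8211698 cn(u+v)=0.5706839 dn(u+v)=0.9724223

m = k² = 0.080666224324
D = 1 − m·sn²u·sn²v = 0.9961793948926034
sn(u+v) = (sn u·cn v·dn v + sn v·cn u·dn u)/D = 0.8180324681265948/0.9961793948926034 = 0.8211698337876037
cn(u+v) = (cn u·cn v − sn u·sn v·dn u·dn v)/D = 0.5685035337614931/0.9961793948926034 = 0.5706838915522667
dn(u+v) = (dn u·dn v − m·sn u·sn v·cn u·cn v)/D = 0.9687070740023368/0.9961793948926034 = 0.9724223156681248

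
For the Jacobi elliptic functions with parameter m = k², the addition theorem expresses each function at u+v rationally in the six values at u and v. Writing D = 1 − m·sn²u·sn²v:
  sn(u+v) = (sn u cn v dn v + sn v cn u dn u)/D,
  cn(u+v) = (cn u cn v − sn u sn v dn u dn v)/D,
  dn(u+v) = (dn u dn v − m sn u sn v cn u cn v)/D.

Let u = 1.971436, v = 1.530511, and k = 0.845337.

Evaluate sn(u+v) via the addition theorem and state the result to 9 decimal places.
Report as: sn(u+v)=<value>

sn(u+v)=0.611027341

sn u = 0.9977260008600114, cn u = 0.06740049857299648, dn u = 0.5372630979514754
sn v = 0.9509863661905168, cn v = 0.3092328108719324, dn v = 0.5947591278355897
m = k² = 0.714594643569
D = 1 − m·sn²u·sn²v = 0.3566742748321353
sn(u+v) = (sn u·cn v·dn v + sn v·cn u·dn u)/D = 0.2179377338899551/0.3566742748321353 = 0.6110273413817832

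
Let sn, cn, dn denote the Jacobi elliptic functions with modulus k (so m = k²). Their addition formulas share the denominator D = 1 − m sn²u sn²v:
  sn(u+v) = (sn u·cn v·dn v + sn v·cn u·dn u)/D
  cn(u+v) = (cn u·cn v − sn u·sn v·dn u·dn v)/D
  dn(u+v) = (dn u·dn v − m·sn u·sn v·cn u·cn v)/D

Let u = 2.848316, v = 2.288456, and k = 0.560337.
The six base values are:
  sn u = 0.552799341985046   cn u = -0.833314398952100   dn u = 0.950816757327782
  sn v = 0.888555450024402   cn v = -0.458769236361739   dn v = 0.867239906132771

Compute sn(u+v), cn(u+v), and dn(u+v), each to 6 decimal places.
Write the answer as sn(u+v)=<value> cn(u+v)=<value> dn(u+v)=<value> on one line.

sn(u+v)=-0.999697 cn(u+v)=-0.024595 dn(u+v)=0.828379

m = k² = 0.313977553569
D = 1 − m·sn²u·sn²v = 0.9242464994899021
sn(u+v) = (sn u·cn v·dn v + sn v·cn u·dn u)/D = -0.923966911756029/0.9242464994899021 = -0.9996974965725839
cn(u+v) = (cn u·cn v − sn u·sn v·dn u·dn v)/D = -0.02273186748518612/0.9242464994899021 = -0.02459502686537844
dn(u+v) = (dn u·dn v − m·sn u·sn v·cn u·cn v)/D = 0.7656267305342926/0.9242464994899021 = 0.8283793673623294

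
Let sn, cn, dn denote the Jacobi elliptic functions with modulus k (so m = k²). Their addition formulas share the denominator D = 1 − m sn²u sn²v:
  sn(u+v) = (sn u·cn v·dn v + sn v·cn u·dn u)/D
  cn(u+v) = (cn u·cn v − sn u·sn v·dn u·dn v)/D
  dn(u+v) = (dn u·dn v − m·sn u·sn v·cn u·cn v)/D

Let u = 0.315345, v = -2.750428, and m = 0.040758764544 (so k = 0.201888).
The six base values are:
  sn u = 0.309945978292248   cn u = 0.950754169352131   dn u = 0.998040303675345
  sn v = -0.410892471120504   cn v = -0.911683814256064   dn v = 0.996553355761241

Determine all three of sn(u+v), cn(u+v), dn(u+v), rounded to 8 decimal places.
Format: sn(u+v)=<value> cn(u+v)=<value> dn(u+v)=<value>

sn(u+v)=-0.67193516 cn(u+v)=-0.74060998 dn(u+v)=0.99075605

m = k² = 0.040758764544
D = 1 − m·sn²u·sn²v = 0.9993389270455816
sn(u+v) = (sn u·cn v·dn v + sn v·cn u·dn u)/D = -0.6714909635804474/0.9993389270455816 = -0.6719351617429985
cn(u+v) = (cn u·cn v − sn u·sn v·dn u·dn v)/D = -0.7401203800318003/0.9993389270455816 = -0.7406099772575377
dn(u+v) = (dn u·dn v − m·sn u·sn v·cn u·cn v)/D = 0.9901010855070751/0.9993389270455816 = 0.9907560475345267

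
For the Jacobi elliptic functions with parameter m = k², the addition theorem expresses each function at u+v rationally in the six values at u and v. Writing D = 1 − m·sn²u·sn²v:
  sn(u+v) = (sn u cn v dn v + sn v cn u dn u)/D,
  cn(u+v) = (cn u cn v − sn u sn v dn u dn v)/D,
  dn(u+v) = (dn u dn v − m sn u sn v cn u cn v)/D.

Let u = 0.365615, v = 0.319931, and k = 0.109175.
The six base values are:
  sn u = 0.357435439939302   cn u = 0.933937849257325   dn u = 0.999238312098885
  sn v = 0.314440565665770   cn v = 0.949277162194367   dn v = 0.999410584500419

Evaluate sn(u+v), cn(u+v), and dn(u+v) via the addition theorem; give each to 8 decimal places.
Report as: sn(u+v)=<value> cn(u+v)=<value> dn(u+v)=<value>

m = k² = 0.011919180625
D = 1 − m·sn²u·sn²v = 0.9998494368262765
sn(u+v) = (sn u·cn v·dn v + sn v·cn u·dn u)/D = 0.6325495705863356/0.9998494368262765 = 0.6326448235988164
cn(u+v) = (cn u·cn v − sn u·sn v·dn u·dn v)/D = 0.7743254723130737/0.9998494368262765 = 0.774442074769716
dn(u+v) = (dn u·dn v − m·sn u·sn v·cn u·cn v)/D = 0.9974616815572651/0.9998494368262765 = 0.9976118851688404

sn(u+v)=0.63264482 cn(u+v)=0.77444207 dn(u+v)=0.99761189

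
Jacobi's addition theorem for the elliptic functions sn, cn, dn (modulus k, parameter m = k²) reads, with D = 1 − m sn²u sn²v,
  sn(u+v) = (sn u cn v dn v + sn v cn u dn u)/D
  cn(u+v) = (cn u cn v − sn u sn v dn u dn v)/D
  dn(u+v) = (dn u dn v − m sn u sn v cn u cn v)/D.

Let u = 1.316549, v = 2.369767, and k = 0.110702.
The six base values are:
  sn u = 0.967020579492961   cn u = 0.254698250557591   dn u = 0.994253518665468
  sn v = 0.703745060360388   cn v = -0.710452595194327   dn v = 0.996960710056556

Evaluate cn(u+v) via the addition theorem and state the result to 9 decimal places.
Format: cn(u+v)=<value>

m = k² = 0.012254932804
D = 1 − m·sn²u·sn²v = 0.9943243829273156
cn(u+v) = (cn u·cn v − sn u·sn v·dn u·dn v)/D = -0.8555198416406902/0.9943243829273156 = -0.8604031605078602

cn(u+v)=-0.860403161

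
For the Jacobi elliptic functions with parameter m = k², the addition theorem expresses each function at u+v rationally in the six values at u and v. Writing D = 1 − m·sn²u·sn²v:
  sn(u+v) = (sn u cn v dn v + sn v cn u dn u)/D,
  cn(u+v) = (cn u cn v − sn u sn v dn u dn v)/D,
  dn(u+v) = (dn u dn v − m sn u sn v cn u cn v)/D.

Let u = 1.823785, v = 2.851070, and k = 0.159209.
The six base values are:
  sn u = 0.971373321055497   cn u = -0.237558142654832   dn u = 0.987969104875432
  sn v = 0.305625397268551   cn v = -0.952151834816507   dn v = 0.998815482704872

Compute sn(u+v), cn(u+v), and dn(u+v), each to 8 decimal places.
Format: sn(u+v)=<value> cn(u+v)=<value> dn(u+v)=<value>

sn(u+v)=-0.99775866 cn(u+v)=-0.06691531 dn(u+v)=0.98730238

m = k² = 0.025347505681
D = 1 − m·sn²u·sn²v = 0.9977659831024574
sn(u+v) = (sn u·cn v·dn v + sn v·cn u·dn u)/D = -0.9955296489405766/0.9977659831024574 = -0.997758658643656
cn(u+v) = (cn u·cn v − sn u·sn v·dn u·dn v)/D = -0.06676582296853349/0.9977659831024574 = -0.06691531290827493
dn(u+v) = (dn u·dn v − m·sn u·sn v·cn u·cn v)/D = 0.9850967309394702/0.9977659831024574 = 0.9873023811419254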